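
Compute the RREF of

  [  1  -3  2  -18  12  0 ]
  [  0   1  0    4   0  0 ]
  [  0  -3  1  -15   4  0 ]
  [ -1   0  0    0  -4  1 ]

R4 ← R4 + R1
R3 ← R3 + 3·R2
R4 ← R4 + 3·R2
R4 ← R4 − 2·R3
R1 ← R1 − 2·R3
R1 ← R1 + 3·R2

[[1, 0, 0, 0, 4, 0], [0, 1, 0, 4, 0, 0], [0, 0, 1, -3, 4, 0], [0, 0, 0, 0, 0, 1]]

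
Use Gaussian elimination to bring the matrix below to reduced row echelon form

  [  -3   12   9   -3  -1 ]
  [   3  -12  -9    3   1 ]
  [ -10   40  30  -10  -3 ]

[[1, -4, -3, 1, 0], [0, 0, 0, 0, 1], [0, 0, 0, 0, 0]]

ρ1 := -1/3·ρ1
  [   1   -4  -3    1  1/3 ]
  [   3  -12  -9    3    1 ]
  [ -10   40  30  -10   -3 ]
ρ2 := ρ2 − 3·ρ1
  [   1  -4  -3    1  1/3 ]
  [   0   0   0    0    0 ]
  [ -10  40  30  -10   -3 ]
ρ3 := ρ3 + 10·ρ1
  [ 1  -4  -3  1  1/3 ]
  [ 0   0   0  0    0 ]
  [ 0   0   0  0  1/3 ]
ρ2 <=> ρ3
  [ 1  -4  -3  1  1/3 ]
  [ 0   0   0  0  1/3 ]
  [ 0   0   0  0    0 ]
ρ2 := 3·ρ2
  [ 1  -4  -3  1  1/3 ]
  [ 0   0   0  0    1 ]
  [ 0   0   0  0    0 ]
ρ1 := ρ1 − 1/3·ρ2
  [ 1  -4  -3  1  0 ]
  [ 0   0   0  0  1 ]
  [ 0   0   0  0  0 ]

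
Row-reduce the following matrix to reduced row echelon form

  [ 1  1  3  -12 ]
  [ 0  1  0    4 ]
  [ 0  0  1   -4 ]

[[1, 0, 0, -4], [0, 1, 0, 4], [0, 0, 1, -4]]

Subtract 3 times R3 from R1.
Subtract R2 from R1.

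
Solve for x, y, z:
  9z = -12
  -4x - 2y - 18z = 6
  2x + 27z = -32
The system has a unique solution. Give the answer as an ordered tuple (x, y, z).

Form the augmented matrix and row-reduce:
  [  0   0    9  |  -12 ]
  [ -4  -2  -18  |    6 ]
  [  2   0   27  |  -32 ]
Swap r1 and r2.
Multiply r1 by -1/4.
Subtract 2 times r1 from r3.
Swap r2 and r3.
Multiply r2 by -1.
Multiply r3 by 1/9.
Add 18 times r3 to r2.
Subtract 9/2 times r3 from r1.
Subtract 1/2 times r2 from r1.
Reading off the last column: x = 2, y = 5, z = -4/3.

(2, 5, -4/3)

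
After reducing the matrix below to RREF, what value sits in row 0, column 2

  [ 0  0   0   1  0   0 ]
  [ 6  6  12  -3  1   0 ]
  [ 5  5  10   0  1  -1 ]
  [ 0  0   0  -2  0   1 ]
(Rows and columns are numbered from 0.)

2

r1 <=> r2
  [ 6  6  12  -3  1   0 ]
  [ 0  0   0   1  0   0 ]
  [ 5  5  10   0  1  -1 ]
  [ 0  0   0  -2  0   1 ]
r1 -> 1/6·r1
  [ 1  1   2  -1/2  1/6   0 ]
  [ 0  0   0     1    0   0 ]
  [ 5  5  10     0    1  -1 ]
  [ 0  0   0    -2    0   1 ]
r3 -> r3 − 5·r1
  [ 1  1  2  -1/2  1/6   0 ]
  [ 0  0  0     1    0   0 ]
  [ 0  0  0   5/2  1/6  -1 ]
  [ 0  0  0    -2    0   1 ]
r3 -> r3 − 5/2·r2
  [ 1  1  2  -1/2  1/6   0 ]
  [ 0  0  0     1    0   0 ]
  [ 0  0  0     0  1/6  -1 ]
  [ 0  0  0    -2    0   1 ]
r4 -> r4 + 2·r2
  [ 1  1  2  -1/2  1/6   0 ]
  [ 0  0  0     1    0   0 ]
  [ 0  0  0     0  1/6  -1 ]
  [ 0  0  0     0    0   1 ]
r3 -> 6·r3
  [ 1  1  2  -1/2  1/6   0 ]
  [ 0  0  0     1    0   0 ]
  [ 0  0  0     0    1  -6 ]
  [ 0  0  0     0    0   1 ]
r3 -> r3 + 6·r4
  [ 1  1  2  -1/2  1/6  0 ]
  [ 0  0  0     1    0  0 ]
  [ 0  0  0     0    1  0 ]
  [ 0  0  0     0    0  1 ]
r1 -> r1 − 1/6·r3
  [ 1  1  2  -1/2  0  0 ]
  [ 0  0  0     1  0  0 ]
  [ 0  0  0     0  1  0 ]
  [ 0  0  0     0  0  1 ]
r1 -> r1 + 1/2·r2
  [ 1  1  2  0  0  0 ]
  [ 0  0  0  1  0  0 ]
  [ 0  0  0  0  1  0 ]
  [ 0  0  0  0  0  1 ]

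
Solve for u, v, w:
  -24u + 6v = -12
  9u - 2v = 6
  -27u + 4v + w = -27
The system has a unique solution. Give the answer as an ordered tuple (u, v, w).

(2, 6, 3)

Form the augmented matrix and row-reduce:
  [ -24   6  0  |  -12 ]
  [   9  -2  0  |    6 ]
  [ -27   4  1  |  -27 ]
Multiply ρ1 by -1/24.
  [   1  -1/4  0  |  1/2 ]
  [   9    -2  0  |    6 ]
  [ -27     4  1  |  -27 ]
Subtract 9 times ρ1 from ρ2.
  [   1  -1/4  0  |  1/2 ]
  [   0   1/4  0  |  3/2 ]
  [ -27     4  1  |  -27 ]
Add 27 times ρ1 to ρ3.
  [ 1   -1/4  0  |    1/2 ]
  [ 0    1/4  0  |    3/2 ]
  [ 0  -11/4  1  |  -27/2 ]
Multiply ρ2 by 4.
  [ 1   -1/4  0  |    1/2 ]
  [ 0      1  0  |      6 ]
  [ 0  -11/4  1  |  -27/2 ]
Add 11/4 times ρ2 to ρ3.
  [ 1  -1/4  0  |  1/2 ]
  [ 0     1  0  |    6 ]
  [ 0     0  1  |    3 ]
Add 1/4 times ρ2 to ρ1.
  [ 1  0  0  |  2 ]
  [ 0  1  0  |  6 ]
  [ 0  0  1  |  3 ]
Reading off the last column: u = 2, v = 6, w = 3.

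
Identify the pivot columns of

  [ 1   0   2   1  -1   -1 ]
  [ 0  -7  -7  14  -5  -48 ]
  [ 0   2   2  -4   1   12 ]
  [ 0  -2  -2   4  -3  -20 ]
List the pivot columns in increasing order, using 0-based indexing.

0, 1, 4

Multiply ρ2 by -1/7.
  [ 1   0   2   1   -1    -1 ]
  [ 0   1   1  -2  5/7  48/7 ]
  [ 0   2   2  -4    1    12 ]
  [ 0  -2  -2   4   -3   -20 ]
Subtract 2 times ρ2 from ρ3.
  [ 1   0   2   1    -1     -1 ]
  [ 0   1   1  -2   5/7   48/7 ]
  [ 0   0   0   0  -3/7  -12/7 ]
  [ 0  -2  -2   4    -3    -20 ]
Add 2 times ρ2 to ρ4.
  [ 1  0  2   1     -1     -1 ]
  [ 0  1  1  -2    5/7   48/7 ]
  [ 0  0  0   0   -3/7  -12/7 ]
  [ 0  0  0   0  -11/7  -44/7 ]
Multiply ρ3 by -7/3.
  [ 1  0  2   1     -1     -1 ]
  [ 0  1  1  -2    5/7   48/7 ]
  [ 0  0  0   0      1      4 ]
  [ 0  0  0   0  -11/7  -44/7 ]
Add 11/7 times ρ3 to ρ4.
  [ 1  0  2   1   -1    -1 ]
  [ 0  1  1  -2  5/7  48/7 ]
  [ 0  0  0   0    1     4 ]
  [ 0  0  0   0    0     0 ]
Subtract 5/7 times ρ3 from ρ2.
  [ 1  0  2   1  -1  -1 ]
  [ 0  1  1  -2   0   4 ]
  [ 0  0  0   0   1   4 ]
  [ 0  0  0   0   0   0 ]
Add ρ3 to ρ1.
  [ 1  0  2   1  0  3 ]
  [ 0  1  1  -2  0  4 ]
  [ 0  0  0   0  1  4 ]
  [ 0  0  0   0  0  0 ]
Pivot columns are the columns containing a leading 1.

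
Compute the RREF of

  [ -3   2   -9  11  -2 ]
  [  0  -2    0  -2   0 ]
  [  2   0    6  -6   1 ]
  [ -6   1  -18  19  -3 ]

[[1, 0, 3, -3, 0], [0, 1, 0, 1, 0], [0, 0, 0, 0, 1], [0, 0, 0, 0, 0]]

r1 ← -1/3·r1
r3 ← r3 − 2·r1
r4 ← r4 + 6·r1
r2 ← -1/2·r2
r3 ← r3 − 4/3·r2
r4 ← r4 + 3·r2
r3 ← -3·r3
r4 ← r4 − r3
r1 ← r1 − 2/3·r3
r1 ← r1 + 2/3·r2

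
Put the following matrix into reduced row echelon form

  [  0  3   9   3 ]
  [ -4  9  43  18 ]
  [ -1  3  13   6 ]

R1 <-> R2
  [ -4  9  43  18 ]
  [  0  3   9   3 ]
  [ -1  3  13   6 ]
R1 := -1/4·R1
  [  1  -9/4  -43/4  -9/2 ]
  [  0     3      9     3 ]
  [ -1     3     13     6 ]
R3 := R3 + R1
  [ 1  -9/4  -43/4  -9/2 ]
  [ 0     3      9     3 ]
  [ 0   3/4    9/4   3/2 ]
R2 := 1/3·R2
  [ 1  -9/4  -43/4  -9/2 ]
  [ 0     1      3     1 ]
  [ 0   3/4    9/4   3/2 ]
R3 := R3 − 3/4·R2
  [ 1  -9/4  -43/4  -9/2 ]
  [ 0     1      3     1 ]
  [ 0     0      0   3/4 ]
R3 := 4/3·R3
  [ 1  -9/4  -43/4  -9/2 ]
  [ 0     1      3     1 ]
  [ 0     0      0     1 ]
R2 := R2 − R3
  [ 1  -9/4  -43/4  -9/2 ]
  [ 0     1      3     0 ]
  [ 0     0      0     1 ]
R1 := R1 + 9/2·R3
  [ 1  -9/4  -43/4  0 ]
  [ 0     1      3  0 ]
  [ 0     0      0  1 ]
R1 := R1 + 9/4·R2
  [ 1  0  -4  0 ]
  [ 0  1   3  0 ]
  [ 0  0   0  1 ]

[[1, 0, -4, 0], [0, 1, 3, 0], [0, 0, 0, 1]]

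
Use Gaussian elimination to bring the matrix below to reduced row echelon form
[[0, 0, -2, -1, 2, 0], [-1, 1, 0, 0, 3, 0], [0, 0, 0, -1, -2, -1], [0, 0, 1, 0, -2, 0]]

[[1, -1, 0, 0, -3, 0], [0, 0, 1, 0, -2, 0], [0, 0, 0, 1, 2, 0], [0, 0, 0, 0, 0, 1]]

R1 ↔ R2
R1 ← -1·R1
R2 ← -1/2·R2
R4 ← R4 − R2
R3 ← -1·R3
R4 ← R4 + 1/2·R3
R4 ← 2·R4
R3 ← R3 − R4
R2 ← R2 − 1/2·R3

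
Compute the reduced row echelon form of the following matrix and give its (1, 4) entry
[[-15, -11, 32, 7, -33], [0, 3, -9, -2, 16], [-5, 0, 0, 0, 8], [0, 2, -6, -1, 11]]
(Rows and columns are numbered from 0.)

0

Multiply r1 by -1/15.
  [  1  11/15  -32/15  -7/15  11/5 ]
  [  0      3      -9     -2    16 ]
  [ -5      0       0      0     8 ]
  [  0      2      -6     -1    11 ]
Add 5 times r1 to r3.
  [ 1  11/15  -32/15  -7/15  11/5 ]
  [ 0      3      -9     -2    16 ]
  [ 0   11/3   -32/3   -7/3    19 ]
  [ 0      2      -6     -1    11 ]
Multiply r2 by 1/3.
  [ 1  11/15  -32/15  -7/15  11/5 ]
  [ 0      1      -3   -2/3  16/3 ]
  [ 0   11/3   -32/3   -7/3    19 ]
  [ 0      2      -6     -1    11 ]
Subtract 11/3 times r2 from r3.
  [ 1  11/15  -32/15  -7/15  11/5 ]
  [ 0      1      -3   -2/3  16/3 ]
  [ 0      0     1/3    1/9  -5/9 ]
  [ 0      2      -6     -1    11 ]
Subtract 2 times r2 from r4.
  [ 1  11/15  -32/15  -7/15  11/5 ]
  [ 0      1      -3   -2/3  16/3 ]
  [ 0      0     1/3    1/9  -5/9 ]
  [ 0      0       0    1/3   1/3 ]
Multiply r3 by 3.
  [ 1  11/15  -32/15  -7/15  11/5 ]
  [ 0      1      -3   -2/3  16/3 ]
  [ 0      0       1    1/3  -5/3 ]
  [ 0      0       0    1/3   1/3 ]
Multiply r4 by 3.
  [ 1  11/15  -32/15  -7/15  11/5 ]
  [ 0      1      -3   -2/3  16/3 ]
  [ 0      0       1    1/3  -5/3 ]
  [ 0      0       0      1     1 ]
Subtract 1/3 times r4 from r3.
  [ 1  11/15  -32/15  -7/15  11/5 ]
  [ 0      1      -3   -2/3  16/3 ]
  [ 0      0       1      0    -2 ]
  [ 0      0       0      1     1 ]
Add 2/3 times r4 to r2.
  [ 1  11/15  -32/15  -7/15  11/5 ]
  [ 0      1      -3      0     6 ]
  [ 0      0       1      0    -2 ]
  [ 0      0       0      1     1 ]
Add 7/15 times r4 to r1.
  [ 1  11/15  -32/15  0  8/3 ]
  [ 0      1      -3  0    6 ]
  [ 0      0       1  0   -2 ]
  [ 0      0       0  1    1 ]
Add 3 times r3 to r2.
  [ 1  11/15  -32/15  0  8/3 ]
  [ 0      1       0  0    0 ]
  [ 0      0       1  0   -2 ]
  [ 0      0       0  1    1 ]
Add 32/15 times r3 to r1.
  [ 1  11/15  0  0  -8/5 ]
  [ 0      1  0  0     0 ]
  [ 0      0  1  0    -2 ]
  [ 0      0  0  1     1 ]
Subtract 11/15 times r2 from r1.
  [ 1  0  0  0  -8/5 ]
  [ 0  1  0  0     0 ]
  [ 0  0  1  0    -2 ]
  [ 0  0  0  1     1 ]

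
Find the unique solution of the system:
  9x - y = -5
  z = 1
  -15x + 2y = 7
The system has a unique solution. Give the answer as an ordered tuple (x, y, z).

Form the augmented matrix and row-reduce:
  [   9  -1  0  |  -5 ]
  [   0   0  1  |   1 ]
  [ -15   2  0  |   7 ]
Multiply R1 by 1/9.
  [   1  -1/9  0  |  -5/9 ]
  [   0     0  1  |     1 ]
  [ -15     2  0  |     7 ]
Add 15 times R1 to R3.
  [ 1  -1/9  0  |  -5/9 ]
  [ 0     0  1  |     1 ]
  [ 0   1/3  0  |  -4/3 ]
Swap R2 and R3.
  [ 1  -1/9  0  |  -5/9 ]
  [ 0   1/3  0  |  -4/3 ]
  [ 0     0  1  |     1 ]
Multiply R2 by 3.
  [ 1  -1/9  0  |  -5/9 ]
  [ 0     1  0  |    -4 ]
  [ 0     0  1  |     1 ]
Add 1/9 times R2 to R1.
  [ 1  0  0  |  -1 ]
  [ 0  1  0  |  -4 ]
  [ 0  0  1  |   1 ]
Reading off the last column: x = -1, y = -4, z = 1.

(-1, -4, 1)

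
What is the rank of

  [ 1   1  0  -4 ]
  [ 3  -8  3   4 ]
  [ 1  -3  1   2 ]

rank = 3

ρ2 → ρ2 − 3·ρ1
  [ 1    1  0  -4 ]
  [ 0  -11  3  16 ]
  [ 1   -3  1   2 ]
ρ3 → ρ3 − ρ1
  [ 1    1  0  -4 ]
  [ 0  -11  3  16 ]
  [ 0   -4  1   6 ]
ρ2 → -1/11·ρ2
  [ 1   1      0      -4 ]
  [ 0   1  -3/11  -16/11 ]
  [ 0  -4      1       6 ]
ρ3 → ρ3 + 4·ρ2
  [ 1  1      0      -4 ]
  [ 0  1  -3/11  -16/11 ]
  [ 0  0  -1/11    2/11 ]
ρ3 → -11·ρ3
  [ 1  1      0      -4 ]
  [ 0  1  -3/11  -16/11 ]
  [ 0  0      1      -2 ]
ρ2 → ρ2 + 3/11·ρ3
  [ 1  1  0  -4 ]
  [ 0  1  0  -2 ]
  [ 0  0  1  -2 ]
ρ1 → ρ1 − ρ2
  [ 1  0  0  -2 ]
  [ 0  1  0  -2 ]
  [ 0  0  1  -2 ]
The reduced form has 3 nonzero rows.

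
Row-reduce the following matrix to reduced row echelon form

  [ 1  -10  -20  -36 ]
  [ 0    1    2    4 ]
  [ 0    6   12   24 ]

[[1, 0, 0, 4], [0, 1, 2, 4], [0, 0, 0, 0]]

r3 ← r3 − 6·r2
r1 ← r1 + 10·r2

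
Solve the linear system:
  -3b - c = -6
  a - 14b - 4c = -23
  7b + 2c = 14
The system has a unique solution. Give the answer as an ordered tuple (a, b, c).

(5, 2, 0)

Form the augmented matrix and row-reduce:
  [ 0   -3  -1  |   -6 ]
  [ 1  -14  -4  |  -23 ]
  [ 0    7   2  |   14 ]
r1 ↔ r2
r2 := -1/3·r2
r3 := r3 − 7·r2
r3 := -3·r3
r2 := r2 − 1/3·r3
r1 := r1 + 4·r3
r1 := r1 + 14·r2
Reading off the last column: a = 5, b = 2, c = 0.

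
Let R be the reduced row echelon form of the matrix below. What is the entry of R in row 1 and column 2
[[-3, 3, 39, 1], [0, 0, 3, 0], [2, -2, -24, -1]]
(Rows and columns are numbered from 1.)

R1 -> -1/3·R1
R3 -> R3 − 2·R1
R2 -> 1/3·R2
R3 -> R3 − 2·R2
R3 -> -3·R3
R1 -> R1 + 1/3·R3
R1 -> R1 + 13·R2

-1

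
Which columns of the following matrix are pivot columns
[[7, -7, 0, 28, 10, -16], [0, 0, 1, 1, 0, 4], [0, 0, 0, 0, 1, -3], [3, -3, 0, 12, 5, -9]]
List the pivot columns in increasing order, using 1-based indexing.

Multiply ρ1 by 1/7.
  [ 1  -1  0   4  10/7  -16/7 ]
  [ 0   0  1   1     0      4 ]
  [ 0   0  0   0     1     -3 ]
  [ 3  -3  0  12     5     -9 ]
Subtract 3 times ρ1 from ρ4.
  [ 1  -1  0  4  10/7  -16/7 ]
  [ 0   0  1  1     0      4 ]
  [ 0   0  0  0     1     -3 ]
  [ 0   0  0  0   5/7  -15/7 ]
Subtract 5/7 times ρ3 from ρ4.
  [ 1  -1  0  4  10/7  -16/7 ]
  [ 0   0  1  1     0      4 ]
  [ 0   0  0  0     1     -3 ]
  [ 0   0  0  0     0      0 ]
Subtract 10/7 times ρ3 from ρ1.
  [ 1  -1  0  4  0   2 ]
  [ 0   0  1  1  0   4 ]
  [ 0   0  0  0  1  -3 ]
  [ 0   0  0  0  0   0 ]
Pivot columns are the columns containing a leading 1.

1, 3, 5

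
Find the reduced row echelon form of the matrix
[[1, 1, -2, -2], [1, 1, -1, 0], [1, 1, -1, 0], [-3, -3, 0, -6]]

R2 := R2 − R1
  [  1   1  -2  -2 ]
  [  0   0   1   2 ]
  [  1   1  -1   0 ]
  [ -3  -3   0  -6 ]
R3 := R3 − R1
  [  1   1  -2  -2 ]
  [  0   0   1   2 ]
  [  0   0   1   2 ]
  [ -3  -3   0  -6 ]
R4 := R4 + 3·R1
  [ 1  1  -2   -2 ]
  [ 0  0   1    2 ]
  [ 0  0   1    2 ]
  [ 0  0  -6  -12 ]
R3 := R3 − R2
  [ 1  1  -2   -2 ]
  [ 0  0   1    2 ]
  [ 0  0   0    0 ]
  [ 0  0  -6  -12 ]
R4 := R4 + 6·R2
  [ 1  1  -2  -2 ]
  [ 0  0   1   2 ]
  [ 0  0   0   0 ]
  [ 0  0   0   0 ]
R1 := R1 + 2·R2
  [ 1  1  0  2 ]
  [ 0  0  1  2 ]
  [ 0  0  0  0 ]
  [ 0  0  0  0 ]

[[1, 1, 0, 2], [0, 0, 1, 2], [0, 0, 0, 0], [0, 0, 0, 0]]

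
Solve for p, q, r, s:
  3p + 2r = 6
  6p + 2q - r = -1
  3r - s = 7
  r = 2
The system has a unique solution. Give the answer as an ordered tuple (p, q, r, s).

(2/3, -3/2, 2, -1)

Form the augmented matrix and row-reduce:
  [ 3  0   2   0  |   6 ]
  [ 6  2  -1   0  |  -1 ]
  [ 0  0   3  -1  |   7 ]
  [ 0  0   1   0  |   2 ]
r1 := 1/3·r1
  [ 1  0  2/3   0  |   2 ]
  [ 6  2   -1   0  |  -1 ]
  [ 0  0    3  -1  |   7 ]
  [ 0  0    1   0  |   2 ]
r2 := r2 − 6·r1
  [ 1  0  2/3   0  |    2 ]
  [ 0  2   -5   0  |  -13 ]
  [ 0  0    3  -1  |    7 ]
  [ 0  0    1   0  |    2 ]
r2 := 1/2·r2
  [ 1  0   2/3   0  |      2 ]
  [ 0  1  -5/2   0  |  -13/2 ]
  [ 0  0     3  -1  |      7 ]
  [ 0  0     1   0  |      2 ]
r3 := 1/3·r3
  [ 1  0   2/3     0  |      2 ]
  [ 0  1  -5/2     0  |  -13/2 ]
  [ 0  0     1  -1/3  |    7/3 ]
  [ 0  0     1     0  |      2 ]
r4 := r4 − r3
  [ 1  0   2/3     0  |      2 ]
  [ 0  1  -5/2     0  |  -13/2 ]
  [ 0  0     1  -1/3  |    7/3 ]
  [ 0  0     0   1/3  |   -1/3 ]
r4 := 3·r4
  [ 1  0   2/3     0  |      2 ]
  [ 0  1  -5/2     0  |  -13/2 ]
  [ 0  0     1  -1/3  |    7/3 ]
  [ 0  0     0     1  |     -1 ]
r3 := r3 + 1/3·r4
  [ 1  0   2/3  0  |      2 ]
  [ 0  1  -5/2  0  |  -13/2 ]
  [ 0  0     1  0  |      2 ]
  [ 0  0     0  1  |     -1 ]
r2 := r2 + 5/2·r3
  [ 1  0  2/3  0  |     2 ]
  [ 0  1    0  0  |  -3/2 ]
  [ 0  0    1  0  |     2 ]
  [ 0  0    0  1  |    -1 ]
r1 := r1 − 2/3·r3
  [ 1  0  0  0  |   2/3 ]
  [ 0  1  0  0  |  -3/2 ]
  [ 0  0  1  0  |     2 ]
  [ 0  0  0  1  |    -1 ]
Reading off the last column: p = 2/3, q = -3/2, r = 2, s = -1.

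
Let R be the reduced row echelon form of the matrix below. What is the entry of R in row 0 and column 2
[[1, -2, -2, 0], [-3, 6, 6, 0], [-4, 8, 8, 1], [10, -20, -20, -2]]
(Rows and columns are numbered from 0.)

-2

ρ2 ← ρ2 + 3·ρ1
  [  1   -2   -2   0 ]
  [  0    0    0   0 ]
  [ -4    8    8   1 ]
  [ 10  -20  -20  -2 ]
ρ3 ← ρ3 + 4·ρ1
  [  1   -2   -2   0 ]
  [  0    0    0   0 ]
  [  0    0    0   1 ]
  [ 10  -20  -20  -2 ]
ρ4 ← ρ4 − 10·ρ1
  [ 1  -2  -2   0 ]
  [ 0   0   0   0 ]
  [ 0   0   0   1 ]
  [ 0   0   0  -2 ]
ρ2 <=> ρ3
  [ 1  -2  -2   0 ]
  [ 0   0   0   1 ]
  [ 0   0   0   0 ]
  [ 0   0   0  -2 ]
ρ4 ← ρ4 + 2·ρ2
  [ 1  -2  -2  0 ]
  [ 0   0   0  1 ]
  [ 0   0   0  0 ]
  [ 0   0   0  0 ]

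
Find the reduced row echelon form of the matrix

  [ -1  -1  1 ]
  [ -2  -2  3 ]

R1 ← -1·R1
  [  1   1  -1 ]
  [ -2  -2   3 ]
R2 ← R2 + 2·R1
  [ 1  1  -1 ]
  [ 0  0   1 ]
R1 ← R1 + R2
  [ 1  1  0 ]
  [ 0  0  1 ]

[[1, 1, 0], [0, 0, 1]]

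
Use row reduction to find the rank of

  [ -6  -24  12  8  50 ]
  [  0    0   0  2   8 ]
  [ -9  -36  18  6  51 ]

R1 ← -1/6·R1
  [  1    4  -2  -4/3  -25/3 ]
  [  0    0   0     2      8 ]
  [ -9  -36  18     6     51 ]
R3 ← R3 + 9·R1
  [ 1  4  -2  -4/3  -25/3 ]
  [ 0  0   0     2      8 ]
  [ 0  0   0    -6    -24 ]
R2 ← 1/2·R2
  [ 1  4  -2  -4/3  -25/3 ]
  [ 0  0   0     1      4 ]
  [ 0  0   0    -6    -24 ]
R3 ← R3 + 6·R2
  [ 1  4  -2  -4/3  -25/3 ]
  [ 0  0   0     1      4 ]
  [ 0  0   0     0      0 ]
R1 ← R1 + 4/3·R2
  [ 1  4  -2  0  -3 ]
  [ 0  0   0  1   4 ]
  [ 0  0   0  0   0 ]
The reduced form has 2 nonzero rows.

rank = 2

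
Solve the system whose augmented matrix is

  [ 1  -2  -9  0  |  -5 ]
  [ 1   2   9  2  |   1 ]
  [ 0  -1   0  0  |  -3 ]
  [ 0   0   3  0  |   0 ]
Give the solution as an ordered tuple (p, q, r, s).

ρ2 := ρ2 − ρ1
  [ 1  -2  -9  0  |  -5 ]
  [ 0   4  18  2  |   6 ]
  [ 0  -1   0  0  |  -3 ]
  [ 0   0   3  0  |   0 ]
ρ2 := 1/4·ρ2
  [ 1  -2   -9    0  |   -5 ]
  [ 0   1  9/2  1/2  |  3/2 ]
  [ 0  -1    0    0  |   -3 ]
  [ 0   0    3    0  |    0 ]
ρ3 := ρ3 + ρ2
  [ 1  -2   -9    0  |    -5 ]
  [ 0   1  9/2  1/2  |   3/2 ]
  [ 0   0  9/2  1/2  |  -3/2 ]
  [ 0   0    3    0  |     0 ]
ρ3 := 2/9·ρ3
  [ 1  -2   -9    0  |    -5 ]
  [ 0   1  9/2  1/2  |   3/2 ]
  [ 0   0    1  1/9  |  -1/3 ]
  [ 0   0    3    0  |     0 ]
ρ4 := ρ4 − 3·ρ3
  [ 1  -2   -9     0  |    -5 ]
  [ 0   1  9/2   1/2  |   3/2 ]
  [ 0   0    1   1/9  |  -1/3 ]
  [ 0   0    0  -1/3  |     1 ]
ρ4 := -3·ρ4
  [ 1  -2   -9    0  |    -5 ]
  [ 0   1  9/2  1/2  |   3/2 ]
  [ 0   0    1  1/9  |  -1/3 ]
  [ 0   0    0    1  |    -3 ]
ρ3 := ρ3 − 1/9·ρ4
  [ 1  -2   -9    0  |   -5 ]
  [ 0   1  9/2  1/2  |  3/2 ]
  [ 0   0    1    0  |    0 ]
  [ 0   0    0    1  |   -3 ]
ρ2 := ρ2 − 1/2·ρ4
  [ 1  -2   -9  0  |  -5 ]
  [ 0   1  9/2  0  |   3 ]
  [ 0   0    1  0  |   0 ]
  [ 0   0    0  1  |  -3 ]
ρ2 := ρ2 − 9/2·ρ3
  [ 1  -2  -9  0  |  -5 ]
  [ 0   1   0  0  |   3 ]
  [ 0   0   1  0  |   0 ]
  [ 0   0   0  1  |  -3 ]
ρ1 := ρ1 + 9·ρ3
  [ 1  -2  0  0  |  -5 ]
  [ 0   1  0  0  |   3 ]
  [ 0   0  1  0  |   0 ]
  [ 0   0  0  1  |  -3 ]
ρ1 := ρ1 + 2·ρ2
  [ 1  0  0  0  |   1 ]
  [ 0  1  0  0  |   3 ]
  [ 0  0  1  0  |   0 ]
  [ 0  0  0  1  |  -3 ]
Reading off the last column: p = 1, q = 3, r = 0, s = -3.

(1, 3, 0, -3)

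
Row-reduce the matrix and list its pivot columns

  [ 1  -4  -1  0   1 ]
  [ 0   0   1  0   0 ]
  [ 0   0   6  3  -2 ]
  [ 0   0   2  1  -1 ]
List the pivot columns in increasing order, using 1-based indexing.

1, 3, 4, 5

Subtract 6 times R2 from R3.
  [ 1  -4  -1  0   1 ]
  [ 0   0   1  0   0 ]
  [ 0   0   0  3  -2 ]
  [ 0   0   2  1  -1 ]
Subtract 2 times R2 from R4.
  [ 1  -4  -1  0   1 ]
  [ 0   0   1  0   0 ]
  [ 0   0   0  3  -2 ]
  [ 0   0   0  1  -1 ]
Multiply R3 by 1/3.
  [ 1  -4  -1  0     1 ]
  [ 0   0   1  0     0 ]
  [ 0   0   0  1  -2/3 ]
  [ 0   0   0  1    -1 ]
Subtract R3 from R4.
  [ 1  -4  -1  0     1 ]
  [ 0   0   1  0     0 ]
  [ 0   0   0  1  -2/3 ]
  [ 0   0   0  0  -1/3 ]
Multiply R4 by -3.
  [ 1  -4  -1  0     1 ]
  [ 0   0   1  0     0 ]
  [ 0   0   0  1  -2/3 ]
  [ 0   0   0  0     1 ]
Add 2/3 times R4 to R3.
  [ 1  -4  -1  0  1 ]
  [ 0   0   1  0  0 ]
  [ 0   0   0  1  0 ]
  [ 0   0   0  0  1 ]
Subtract R4 from R1.
  [ 1  -4  -1  0  0 ]
  [ 0   0   1  0  0 ]
  [ 0   0   0  1  0 ]
  [ 0   0   0  0  1 ]
Add R2 to R1.
  [ 1  -4  0  0  0 ]
  [ 0   0  1  0  0 ]
  [ 0   0  0  1  0 ]
  [ 0   0  0  0  1 ]
Pivot columns are the columns containing a leading 1.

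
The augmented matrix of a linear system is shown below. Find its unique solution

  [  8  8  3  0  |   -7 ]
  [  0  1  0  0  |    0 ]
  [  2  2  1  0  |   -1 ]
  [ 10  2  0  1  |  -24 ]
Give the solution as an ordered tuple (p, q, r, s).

(-2, 0, 3, -4)

Multiply ρ1 by 1/8.
  [  1  1  3/8  0  |  -7/8 ]
  [  0  1    0  0  |     0 ]
  [  2  2    1  0  |    -1 ]
  [ 10  2    0  1  |   -24 ]
Subtract 2 times ρ1 from ρ3.
  [  1  1  3/8  0  |  -7/8 ]
  [  0  1    0  0  |     0 ]
  [  0  0  1/4  0  |   3/4 ]
  [ 10  2    0  1  |   -24 ]
Subtract 10 times ρ1 from ρ4.
  [ 1   1    3/8  0  |   -7/8 ]
  [ 0   1      0  0  |      0 ]
  [ 0   0    1/4  0  |    3/4 ]
  [ 0  -8  -15/4  1  |  -61/4 ]
Add 8 times ρ2 to ρ4.
  [ 1  1    3/8  0  |   -7/8 ]
  [ 0  1      0  0  |      0 ]
  [ 0  0    1/4  0  |    3/4 ]
  [ 0  0  -15/4  1  |  -61/4 ]
Multiply ρ3 by 4.
  [ 1  1    3/8  0  |   -7/8 ]
  [ 0  1      0  0  |      0 ]
  [ 0  0      1  0  |      3 ]
  [ 0  0  -15/4  1  |  -61/4 ]
Add 15/4 times ρ3 to ρ4.
  [ 1  1  3/8  0  |  -7/8 ]
  [ 0  1    0  0  |     0 ]
  [ 0  0    1  0  |     3 ]
  [ 0  0    0  1  |    -4 ]
Subtract 3/8 times ρ3 from ρ1.
  [ 1  1  0  0  |  -2 ]
  [ 0  1  0  0  |   0 ]
  [ 0  0  1  0  |   3 ]
  [ 0  0  0  1  |  -4 ]
Subtract ρ2 from ρ1.
  [ 1  0  0  0  |  -2 ]
  [ 0  1  0  0  |   0 ]
  [ 0  0  1  0  |   3 ]
  [ 0  0  0  1  |  -4 ]
Reading off the last column: p = -2, q = 0, r = 3, s = -4.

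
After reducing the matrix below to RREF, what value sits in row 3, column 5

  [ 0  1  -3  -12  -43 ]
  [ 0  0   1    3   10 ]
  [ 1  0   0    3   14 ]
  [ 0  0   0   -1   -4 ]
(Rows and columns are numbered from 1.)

-2

R1 <=> R3
R2 <=> R3
R4 -> -1·R4
R3 -> R3 − 3·R4
R2 -> R2 + 12·R4
R1 -> R1 − 3·R4
R2 -> R2 + 3·R3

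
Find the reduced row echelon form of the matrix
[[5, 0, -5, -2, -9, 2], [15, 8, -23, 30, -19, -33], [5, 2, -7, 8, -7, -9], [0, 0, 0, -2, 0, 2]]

[[1, 0, -1, 0, -9/5, 0], [0, 1, -1, 0, 1, 0], [0, 0, 0, 1, 0, 0], [0, 0, 0, 0, 0, 1]]

R1 := 1/5·R1
  [  1  0   -1  -2/5  -9/5  2/5 ]
  [ 15  8  -23    30   -19  -33 ]
  [  5  2   -7     8    -7   -9 ]
  [  0  0    0    -2     0    2 ]
R2 := R2 − 15·R1
  [ 1  0  -1  -2/5  -9/5  2/5 ]
  [ 0  8  -8    36     8  -39 ]
  [ 5  2  -7     8    -7   -9 ]
  [ 0  0   0    -2     0    2 ]
R3 := R3 − 5·R1
  [ 1  0  -1  -2/5  -9/5  2/5 ]
  [ 0  8  -8    36     8  -39 ]
  [ 0  2  -2    10     2  -11 ]
  [ 0  0   0    -2     0    2 ]
R2 := 1/8·R2
  [ 1  0  -1  -2/5  -9/5    2/5 ]
  [ 0  1  -1   9/2     1  -39/8 ]
  [ 0  2  -2    10     2    -11 ]
  [ 0  0   0    -2     0      2 ]
R3 := R3 − 2·R2
  [ 1  0  -1  -2/5  -9/5    2/5 ]
  [ 0  1  -1   9/2     1  -39/8 ]
  [ 0  0   0     1     0   -5/4 ]
  [ 0  0   0    -2     0      2 ]
R4 := R4 + 2·R3
  [ 1  0  -1  -2/5  -9/5    2/5 ]
  [ 0  1  -1   9/2     1  -39/8 ]
  [ 0  0   0     1     0   -5/4 ]
  [ 0  0   0     0     0   -1/2 ]
R4 := -2·R4
  [ 1  0  -1  -2/5  -9/5    2/5 ]
  [ 0  1  -1   9/2     1  -39/8 ]
  [ 0  0   0     1     0   -5/4 ]
  [ 0  0   0     0     0      1 ]
R3 := R3 + 5/4·R4
  [ 1  0  -1  -2/5  -9/5    2/5 ]
  [ 0  1  -1   9/2     1  -39/8 ]
  [ 0  0   0     1     0      0 ]
  [ 0  0   0     0     0      1 ]
R2 := R2 + 39/8·R4
  [ 1  0  -1  -2/5  -9/5  2/5 ]
  [ 0  1  -1   9/2     1    0 ]
  [ 0  0   0     1     0    0 ]
  [ 0  0   0     0     0    1 ]
R1 := R1 − 2/5·R4
  [ 1  0  -1  -2/5  -9/5  0 ]
  [ 0  1  -1   9/2     1  0 ]
  [ 0  0   0     1     0  0 ]
  [ 0  0   0     0     0  1 ]
R2 := R2 − 9/2·R3
  [ 1  0  -1  -2/5  -9/5  0 ]
  [ 0  1  -1     0     1  0 ]
  [ 0  0   0     1     0  0 ]
  [ 0  0   0     0     0  1 ]
R1 := R1 + 2/5·R3
  [ 1  0  -1  0  -9/5  0 ]
  [ 0  1  -1  0     1  0 ]
  [ 0  0   0  1     0  0 ]
  [ 0  0   0  0     0  1 ]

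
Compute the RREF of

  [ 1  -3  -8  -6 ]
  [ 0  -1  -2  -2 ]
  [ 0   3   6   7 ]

R2 → -1·R2
  [ 1  -3  -8  -6 ]
  [ 0   1   2   2 ]
  [ 0   3   6   7 ]
R3 → R3 − 3·R2
  [ 1  -3  -8  -6 ]
  [ 0   1   2   2 ]
  [ 0   0   0   1 ]
R2 → R2 − 2·R3
  [ 1  -3  -8  -6 ]
  [ 0   1   2   0 ]
  [ 0   0   0   1 ]
R1 → R1 + 6·R3
  [ 1  -3  -8  0 ]
  [ 0   1   2  0 ]
  [ 0   0   0  1 ]
R1 → R1 + 3·R2
  [ 1  0  -2  0 ]
  [ 0  1   2  0 ]
  [ 0  0   0  1 ]

[[1, 0, -2, 0], [0, 1, 2, 0], [0, 0, 0, 1]]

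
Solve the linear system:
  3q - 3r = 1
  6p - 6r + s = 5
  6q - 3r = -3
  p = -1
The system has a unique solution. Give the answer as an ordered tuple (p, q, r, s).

Form the augmented matrix and row-reduce:
  [ 0  3  -3  0  |   1 ]
  [ 6  0  -6  1  |   5 ]
  [ 0  6  -3  0  |  -3 ]
  [ 1  0   0  0  |  -1 ]
R1 <=> R2
  [ 6  0  -6  1  |   5 ]
  [ 0  3  -3  0  |   1 ]
  [ 0  6  -3  0  |  -3 ]
  [ 1  0   0  0  |  -1 ]
R1 ← 1/6·R1
  [ 1  0  -1  1/6  |  5/6 ]
  [ 0  3  -3    0  |    1 ]
  [ 0  6  -3    0  |   -3 ]
  [ 1  0   0    0  |   -1 ]
R4 ← R4 − R1
  [ 1  0  -1   1/6  |    5/6 ]
  [ 0  3  -3     0  |      1 ]
  [ 0  6  -3     0  |     -3 ]
  [ 0  0   1  -1/6  |  -11/6 ]
R2 ← 1/3·R2
  [ 1  0  -1   1/6  |    5/6 ]
  [ 0  1  -1     0  |    1/3 ]
  [ 0  6  -3     0  |     -3 ]
  [ 0  0   1  -1/6  |  -11/6 ]
R3 ← R3 − 6·R2
  [ 1  0  -1   1/6  |    5/6 ]
  [ 0  1  -1     0  |    1/3 ]
  [ 0  0   3     0  |     -5 ]
  [ 0  0   1  -1/6  |  -11/6 ]
R3 ← 1/3·R3
  [ 1  0  -1   1/6  |    5/6 ]
  [ 0  1  -1     0  |    1/3 ]
  [ 0  0   1     0  |   -5/3 ]
  [ 0  0   1  -1/6  |  -11/6 ]
R4 ← R4 − R3
  [ 1  0  -1   1/6  |   5/6 ]
  [ 0  1  -1     0  |   1/3 ]
  [ 0  0   1     0  |  -5/3 ]
  [ 0  0   0  -1/6  |  -1/6 ]
R4 ← -6·R4
  [ 1  0  -1  1/6  |   5/6 ]
  [ 0  1  -1    0  |   1/3 ]
  [ 0  0   1    0  |  -5/3 ]
  [ 0  0   0    1  |     1 ]
R1 ← R1 − 1/6·R4
  [ 1  0  -1  0  |   2/3 ]
  [ 0  1  -1  0  |   1/3 ]
  [ 0  0   1  0  |  -5/3 ]
  [ 0  0   0  1  |     1 ]
R2 ← R2 + R3
  [ 1  0  -1  0  |   2/3 ]
  [ 0  1   0  0  |  -4/3 ]
  [ 0  0   1  0  |  -5/3 ]
  [ 0  0   0  1  |     1 ]
R1 ← R1 + R3
  [ 1  0  0  0  |    -1 ]
  [ 0  1  0  0  |  -4/3 ]
  [ 0  0  1  0  |  -5/3 ]
  [ 0  0  0  1  |     1 ]
Reading off the last column: p = -1, q = -4/3, r = -5/3, s = 1.

(-1, -4/3, -5/3, 1)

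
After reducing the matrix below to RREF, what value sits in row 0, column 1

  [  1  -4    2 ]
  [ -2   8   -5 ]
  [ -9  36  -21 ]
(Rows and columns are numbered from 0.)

R2 -> R2 + 2·R1
  [  1  -4    2 ]
  [  0   0   -1 ]
  [ -9  36  -21 ]
R3 -> R3 + 9·R1
  [ 1  -4   2 ]
  [ 0   0  -1 ]
  [ 0   0  -3 ]
R2 -> -1·R2
  [ 1  -4   2 ]
  [ 0   0   1 ]
  [ 0   0  -3 ]
R3 -> R3 + 3·R2
  [ 1  -4  2 ]
  [ 0   0  1 ]
  [ 0   0  0 ]
R1 -> R1 − 2·R2
  [ 1  -4  0 ]
  [ 0   0  1 ]
  [ 0   0  0 ]

-4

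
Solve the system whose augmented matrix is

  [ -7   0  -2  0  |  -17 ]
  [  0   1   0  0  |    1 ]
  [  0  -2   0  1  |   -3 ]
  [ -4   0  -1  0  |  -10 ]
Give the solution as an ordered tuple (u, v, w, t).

(3, 1, -2, -1)

r1 -> -1/7·r1
r4 -> r4 + 4·r1
r3 -> r3 + 2·r2
r3 <-> r4
r3 -> 7·r3
r1 -> r1 − 2/7·r3
Reading off the last column: u = 3, v = 1, w = -2, t = -1.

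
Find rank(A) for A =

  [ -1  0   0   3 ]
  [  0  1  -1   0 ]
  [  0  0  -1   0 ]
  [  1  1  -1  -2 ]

r1 → -1·r1
r4 → r4 − r1
r4 → r4 − r2
r3 → -1·r3
r1 → r1 + 3·r4
r2 → r2 + r3
The reduced form has 4 nonzero rows.

rank = 4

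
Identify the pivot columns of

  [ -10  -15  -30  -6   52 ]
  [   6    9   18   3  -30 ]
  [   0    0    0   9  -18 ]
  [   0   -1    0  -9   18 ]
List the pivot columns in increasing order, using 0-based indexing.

0, 1, 3

Multiply R1 by -1/10.
  [ 1  3/2   3  3/5  -26/5 ]
  [ 6    9  18    3    -30 ]
  [ 0    0   0    9    -18 ]
  [ 0   -1   0   -9     18 ]
Subtract 6 times R1 from R2.
  [ 1  3/2  3   3/5  -26/5 ]
  [ 0    0  0  -3/5    6/5 ]
  [ 0    0  0     9    -18 ]
  [ 0   -1  0    -9     18 ]
Swap R2 and R4.
  [ 1  3/2  3   3/5  -26/5 ]
  [ 0   -1  0    -9     18 ]
  [ 0    0  0     9    -18 ]
  [ 0    0  0  -3/5    6/5 ]
Multiply R2 by -1.
  [ 1  3/2  3   3/5  -26/5 ]
  [ 0    1  0     9    -18 ]
  [ 0    0  0     9    -18 ]
  [ 0    0  0  -3/5    6/5 ]
Multiply R3 by 1/9.
  [ 1  3/2  3   3/5  -26/5 ]
  [ 0    1  0     9    -18 ]
  [ 0    0  0     1     -2 ]
  [ 0    0  0  -3/5    6/5 ]
Add 3/5 times R3 to R4.
  [ 1  3/2  3  3/5  -26/5 ]
  [ 0    1  0    9    -18 ]
  [ 0    0  0    1     -2 ]
  [ 0    0  0    0      0 ]
Subtract 9 times R3 from R2.
  [ 1  3/2  3  3/5  -26/5 ]
  [ 0    1  0    0      0 ]
  [ 0    0  0    1     -2 ]
  [ 0    0  0    0      0 ]
Subtract 3/5 times R3 from R1.
  [ 1  3/2  3  0  -4 ]
  [ 0    1  0  0   0 ]
  [ 0    0  0  1  -2 ]
  [ 0    0  0  0   0 ]
Subtract 3/2 times R2 from R1.
  [ 1  0  3  0  -4 ]
  [ 0  1  0  0   0 ]
  [ 0  0  0  1  -2 ]
  [ 0  0  0  0   0 ]
Pivot columns are the columns containing a leading 1.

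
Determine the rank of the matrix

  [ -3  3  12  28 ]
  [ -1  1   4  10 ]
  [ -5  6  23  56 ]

rank = 3

r1 ← -1/3·r1
r2 ← r2 + r1
r3 ← r3 + 5·r1
r2 <=> r3
r3 ← 3/2·r3
r2 ← r2 − 28/3·r3
r1 ← r1 + 28/3·r3
r1 ← r1 + r2
The reduced form has 3 nonzero rows.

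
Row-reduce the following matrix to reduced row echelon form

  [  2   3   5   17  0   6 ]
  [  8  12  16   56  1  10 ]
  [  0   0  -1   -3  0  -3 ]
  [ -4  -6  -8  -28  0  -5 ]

[[1, 3/2, 0, 1, 0, 0], [0, 0, 1, 3, 0, 0], [0, 0, 0, 0, 1, 0], [0, 0, 0, 0, 0, 1]]

R1 := 1/2·R1
  [  1  3/2  5/2  17/2  0   3 ]
  [  8   12   16    56  1  10 ]
  [  0    0   -1    -3  0  -3 ]
  [ -4   -6   -8   -28  0  -5 ]
R2 := R2 − 8·R1
  [  1  3/2  5/2  17/2  0    3 ]
  [  0    0   -4   -12  1  -14 ]
  [  0    0   -1    -3  0   -3 ]
  [ -4   -6   -8   -28  0   -5 ]
R4 := R4 + 4·R1
  [ 1  3/2  5/2  17/2  0    3 ]
  [ 0    0   -4   -12  1  -14 ]
  [ 0    0   -1    -3  0   -3 ]
  [ 0    0    2     6  0    7 ]
R2 := -1/4·R2
  [ 1  3/2  5/2  17/2     0    3 ]
  [ 0    0    1     3  -1/4  7/2 ]
  [ 0    0   -1    -3     0   -3 ]
  [ 0    0    2     6     0    7 ]
R3 := R3 + R2
  [ 1  3/2  5/2  17/2     0    3 ]
  [ 0    0    1     3  -1/4  7/2 ]
  [ 0    0    0     0  -1/4  1/2 ]
  [ 0    0    2     6     0    7 ]
R4 := R4 − 2·R2
  [ 1  3/2  5/2  17/2     0    3 ]
  [ 0    0    1     3  -1/4  7/2 ]
  [ 0    0    0     0  -1/4  1/2 ]
  [ 0    0    0     0   1/2    0 ]
R3 := -4·R3
  [ 1  3/2  5/2  17/2     0    3 ]
  [ 0    0    1     3  -1/4  7/2 ]
  [ 0    0    0     0     1   -2 ]
  [ 0    0    0     0   1/2    0 ]
R4 := R4 − 1/2·R3
  [ 1  3/2  5/2  17/2     0    3 ]
  [ 0    0    1     3  -1/4  7/2 ]
  [ 0    0    0     0     1   -2 ]
  [ 0    0    0     0     0    1 ]
R3 := R3 + 2·R4
  [ 1  3/2  5/2  17/2     0    3 ]
  [ 0    0    1     3  -1/4  7/2 ]
  [ 0    0    0     0     1    0 ]
  [ 0    0    0     0     0    1 ]
R2 := R2 − 7/2·R4
  [ 1  3/2  5/2  17/2     0  3 ]
  [ 0    0    1     3  -1/4  0 ]
  [ 0    0    0     0     1  0 ]
  [ 0    0    0     0     0  1 ]
R1 := R1 − 3·R4
  [ 1  3/2  5/2  17/2     0  0 ]
  [ 0    0    1     3  -1/4  0 ]
  [ 0    0    0     0     1  0 ]
  [ 0    0    0     0     0  1 ]
R2 := R2 + 1/4·R3
  [ 1  3/2  5/2  17/2  0  0 ]
  [ 0    0    1     3  0  0 ]
  [ 0    0    0     0  1  0 ]
  [ 0    0    0     0  0  1 ]
R1 := R1 − 5/2·R2
  [ 1  3/2  0  1  0  0 ]
  [ 0    0  1  3  0  0 ]
  [ 0    0  0  0  1  0 ]
  [ 0    0  0  0  0  1 ]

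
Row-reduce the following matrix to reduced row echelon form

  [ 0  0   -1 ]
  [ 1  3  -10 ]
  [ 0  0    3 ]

[[1, 3, 0], [0, 0, 1], [0, 0, 0]]

Swap r1 and r2.
Multiply r2 by -1.
Subtract 3 times r2 from r3.
Add 10 times r2 to r1.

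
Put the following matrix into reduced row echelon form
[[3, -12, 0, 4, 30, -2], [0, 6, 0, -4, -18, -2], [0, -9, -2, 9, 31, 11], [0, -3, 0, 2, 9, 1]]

[[1, 0, 0, -4/3, -2, -2], [0, 1, 0, -2/3, -3, -1/3], [0, 0, 1, -3/2, -2, -4], [0, 0, 0, 0, 0, 0]]

R1 -> 1/3·R1
  [ 1  -4   0  4/3   10  -2/3 ]
  [ 0   6   0   -4  -18    -2 ]
  [ 0  -9  -2    9   31    11 ]
  [ 0  -3   0    2    9     1 ]
R2 -> 1/6·R2
  [ 1  -4   0   4/3  10  -2/3 ]
  [ 0   1   0  -2/3  -3  -1/3 ]
  [ 0  -9  -2     9  31    11 ]
  [ 0  -3   0     2   9     1 ]
R3 -> R3 + 9·R2
  [ 1  -4   0   4/3  10  -2/3 ]
  [ 0   1   0  -2/3  -3  -1/3 ]
  [ 0   0  -2     3   4     8 ]
  [ 0  -3   0     2   9     1 ]
R4 -> R4 + 3·R2
  [ 1  -4   0   4/3  10  -2/3 ]
  [ 0   1   0  -2/3  -3  -1/3 ]
  [ 0   0  -2     3   4     8 ]
  [ 0   0   0     0   0     0 ]
R3 -> -1/2·R3
  [ 1  -4  0   4/3  10  -2/3 ]
  [ 0   1  0  -2/3  -3  -1/3 ]
  [ 0   0  1  -3/2  -2    -4 ]
  [ 0   0  0     0   0     0 ]
R1 -> R1 + 4·R2
  [ 1  0  0  -4/3  -2    -2 ]
  [ 0  1  0  -2/3  -3  -1/3 ]
  [ 0  0  1  -3/2  -2    -4 ]
  [ 0  0  0     0   0     0 ]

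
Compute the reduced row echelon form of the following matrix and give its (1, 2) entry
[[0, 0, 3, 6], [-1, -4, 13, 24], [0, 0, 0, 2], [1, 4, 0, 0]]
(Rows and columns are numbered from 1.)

r1 <=> r2
r1 := -1·r1
r4 := r4 − r1
r2 := 1/3·r2
r4 := r4 − 13·r2
r3 := 1/2·r3
r4 := r4 + 2·r3
r2 := r2 − 2·r3
r1 := r1 + 24·r3
r1 := r1 + 13·r2

4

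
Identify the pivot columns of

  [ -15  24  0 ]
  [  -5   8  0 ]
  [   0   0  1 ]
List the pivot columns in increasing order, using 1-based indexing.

1, 3

R1 ← -1/15·R1
  [  1  -8/5  0 ]
  [ -5     8  0 ]
  [  0     0  1 ]
R2 ← R2 + 5·R1
  [ 1  -8/5  0 ]
  [ 0     0  0 ]
  [ 0     0  1 ]
R2 <=> R3
  [ 1  -8/5  0 ]
  [ 0     0  1 ]
  [ 0     0  0 ]
Pivot columns are the columns containing a leading 1.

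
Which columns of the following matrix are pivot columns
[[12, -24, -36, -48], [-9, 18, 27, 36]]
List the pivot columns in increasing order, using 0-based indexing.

0

Multiply r1 by 1/12.
  [  1  -2  -3  -4 ]
  [ -9  18  27  36 ]
Add 9 times r1 to r2.
  [ 1  -2  -3  -4 ]
  [ 0   0   0   0 ]
Pivot columns are the columns containing a leading 1.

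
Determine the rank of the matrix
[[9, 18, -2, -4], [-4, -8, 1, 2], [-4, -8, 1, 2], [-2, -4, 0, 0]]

rank = 2

ρ1 ← 1/9·ρ1
  [  1   2  -2/9  -4/9 ]
  [ -4  -8     1     2 ]
  [ -4  -8     1     2 ]
  [ -2  -4     0     0 ]
ρ2 ← ρ2 + 4·ρ1
  [  1   2  -2/9  -4/9 ]
  [  0   0   1/9   2/9 ]
  [ -4  -8     1     2 ]
  [ -2  -4     0     0 ]
ρ3 ← ρ3 + 4·ρ1
  [  1   2  -2/9  -4/9 ]
  [  0   0   1/9   2/9 ]
  [  0   0   1/9   2/9 ]
  [ -2  -4     0     0 ]
ρ4 ← ρ4 + 2·ρ1
  [ 1  2  -2/9  -4/9 ]
  [ 0  0   1/9   2/9 ]
  [ 0  0   1/9   2/9 ]
  [ 0  0  -4/9  -8/9 ]
ρ2 ← 9·ρ2
  [ 1  2  -2/9  -4/9 ]
  [ 0  0     1     2 ]
  [ 0  0   1/9   2/9 ]
  [ 0  0  -4/9  -8/9 ]
ρ3 ← ρ3 − 1/9·ρ2
  [ 1  2  -2/9  -4/9 ]
  [ 0  0     1     2 ]
  [ 0  0     0     0 ]
  [ 0  0  -4/9  -8/9 ]
ρ4 ← ρ4 + 4/9·ρ2
  [ 1  2  -2/9  -4/9 ]
  [ 0  0     1     2 ]
  [ 0  0     0     0 ]
  [ 0  0     0     0 ]
ρ1 ← ρ1 + 2/9·ρ2
  [ 1  2  0  0 ]
  [ 0  0  1  2 ]
  [ 0  0  0  0 ]
  [ 0  0  0  0 ]
The reduced form has 2 nonzero rows.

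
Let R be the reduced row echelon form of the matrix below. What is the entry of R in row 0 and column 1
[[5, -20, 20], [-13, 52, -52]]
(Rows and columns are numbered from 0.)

-4

ρ1 -> 1/5·ρ1
  [   1  -4    4 ]
  [ -13  52  -52 ]
ρ2 -> ρ2 + 13·ρ1
  [ 1  -4  4 ]
  [ 0   0  0 ]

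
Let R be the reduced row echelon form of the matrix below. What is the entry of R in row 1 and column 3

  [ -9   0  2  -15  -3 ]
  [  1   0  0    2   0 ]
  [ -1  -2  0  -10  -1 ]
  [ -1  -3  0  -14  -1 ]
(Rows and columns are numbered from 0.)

4

ρ1 → -1/9·ρ1
  [  1   0  -2/9  5/3  1/3 ]
  [  1   0     0    2    0 ]
  [ -1  -2     0  -10   -1 ]
  [ -1  -3     0  -14   -1 ]
ρ2 → ρ2 − ρ1
  [  1   0  -2/9  5/3   1/3 ]
  [  0   0   2/9  1/3  -1/3 ]
  [ -1  -2     0  -10    -1 ]
  [ -1  -3     0  -14    -1 ]
ρ3 → ρ3 + ρ1
  [  1   0  -2/9    5/3   1/3 ]
  [  0   0   2/9    1/3  -1/3 ]
  [  0  -2  -2/9  -25/3  -2/3 ]
  [ -1  -3     0    -14    -1 ]
ρ4 → ρ4 + ρ1
  [ 1   0  -2/9    5/3   1/3 ]
  [ 0   0   2/9    1/3  -1/3 ]
  [ 0  -2  -2/9  -25/3  -2/3 ]
  [ 0  -3  -2/9  -37/3  -2/3 ]
ρ2 ↔ ρ3
  [ 1   0  -2/9    5/3   1/3 ]
  [ 0  -2  -2/9  -25/3  -2/3 ]
  [ 0   0   2/9    1/3  -1/3 ]
  [ 0  -3  -2/9  -37/3  -2/3 ]
ρ2 → -1/2·ρ2
  [ 1   0  -2/9    5/3   1/3 ]
  [ 0   1   1/9   25/6   1/3 ]
  [ 0   0   2/9    1/3  -1/3 ]
  [ 0  -3  -2/9  -37/3  -2/3 ]
ρ4 → ρ4 + 3·ρ2
  [ 1  0  -2/9   5/3   1/3 ]
  [ 0  1   1/9  25/6   1/3 ]
  [ 0  0   2/9   1/3  -1/3 ]
  [ 0  0   1/9   1/6   1/3 ]
ρ3 → 9/2·ρ3
  [ 1  0  -2/9   5/3   1/3 ]
  [ 0  1   1/9  25/6   1/3 ]
  [ 0  0     1   3/2  -3/2 ]
  [ 0  0   1/9   1/6   1/3 ]
ρ4 → ρ4 − 1/9·ρ3
  [ 1  0  -2/9   5/3   1/3 ]
  [ 0  1   1/9  25/6   1/3 ]
  [ 0  0     1   3/2  -3/2 ]
  [ 0  0     0     0   1/2 ]
ρ4 → 2·ρ4
  [ 1  0  -2/9   5/3   1/3 ]
  [ 0  1   1/9  25/6   1/3 ]
  [ 0  0     1   3/2  -3/2 ]
  [ 0  0     0     0     1 ]
ρ3 → ρ3 + 3/2·ρ4
  [ 1  0  -2/9   5/3  1/3 ]
  [ 0  1   1/9  25/6  1/3 ]
  [ 0  0     1   3/2    0 ]
  [ 0  0     0     0    1 ]
ρ2 → ρ2 − 1/3·ρ4
  [ 1  0  -2/9   5/3  1/3 ]
  [ 0  1   1/9  25/6    0 ]
  [ 0  0     1   3/2    0 ]
  [ 0  0     0     0    1 ]
ρ1 → ρ1 − 1/3·ρ4
  [ 1  0  -2/9   5/3  0 ]
  [ 0  1   1/9  25/6  0 ]
  [ 0  0     1   3/2  0 ]
  [ 0  0     0     0  1 ]
ρ2 → ρ2 − 1/9·ρ3
  [ 1  0  -2/9  5/3  0 ]
  [ 0  1     0    4  0 ]
  [ 0  0     1  3/2  0 ]
  [ 0  0     0    0  1 ]
ρ1 → ρ1 + 2/9·ρ3
  [ 1  0  0    2  0 ]
  [ 0  1  0    4  0 ]
  [ 0  0  1  3/2  0 ]
  [ 0  0  0    0  1 ]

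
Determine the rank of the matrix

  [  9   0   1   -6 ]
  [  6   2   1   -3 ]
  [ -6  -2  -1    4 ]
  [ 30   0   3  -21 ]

r1 -> 1/9·r1
  [  1   0  1/9  -2/3 ]
  [  6   2    1    -3 ]
  [ -6  -2   -1     4 ]
  [ 30   0    3   -21 ]
r2 -> r2 − 6·r1
  [  1   0  1/9  -2/3 ]
  [  0   2  1/3     1 ]
  [ -6  -2   -1     4 ]
  [ 30   0    3   -21 ]
r3 -> r3 + 6·r1
  [  1   0   1/9  -2/3 ]
  [  0   2   1/3     1 ]
  [  0  -2  -1/3     0 ]
  [ 30   0     3   -21 ]
r4 -> r4 − 30·r1
  [ 1   0   1/9  -2/3 ]
  [ 0   2   1/3     1 ]
  [ 0  -2  -1/3     0 ]
  [ 0   0  -1/3    -1 ]
r2 -> 1/2·r2
  [ 1   0   1/9  -2/3 ]
  [ 0   1   1/6   1/2 ]
  [ 0  -2  -1/3     0 ]
  [ 0   0  -1/3    -1 ]
r3 -> r3 + 2·r2
  [ 1  0   1/9  -2/3 ]
  [ 0  1   1/6   1/2 ]
  [ 0  0     0     1 ]
  [ 0  0  -1/3    -1 ]
r3 ↔ r4
  [ 1  0   1/9  -2/3 ]
  [ 0  1   1/6   1/2 ]
  [ 0  0  -1/3    -1 ]
  [ 0  0     0     1 ]
r3 -> -3·r3
  [ 1  0  1/9  -2/3 ]
  [ 0  1  1/6   1/2 ]
  [ 0  0    1     3 ]
  [ 0  0    0     1 ]
r3 -> r3 − 3·r4
  [ 1  0  1/9  -2/3 ]
  [ 0  1  1/6   1/2 ]
  [ 0  0    1     0 ]
  [ 0  0    0     1 ]
r2 -> r2 − 1/2·r4
  [ 1  0  1/9  -2/3 ]
  [ 0  1  1/6     0 ]
  [ 0  0    1     0 ]
  [ 0  0    0     1 ]
r1 -> r1 + 2/3·r4
  [ 1  0  1/9  0 ]
  [ 0  1  1/6  0 ]
  [ 0  0    1  0 ]
  [ 0  0    0  1 ]
r2 -> r2 − 1/6·r3
  [ 1  0  1/9  0 ]
  [ 0  1    0  0 ]
  [ 0  0    1  0 ]
  [ 0  0    0  1 ]
r1 -> r1 − 1/9·r3
  [ 1  0  0  0 ]
  [ 0  1  0  0 ]
  [ 0  0  1  0 ]
  [ 0  0  0  1 ]
The reduced form has 4 nonzero rows.

rank = 4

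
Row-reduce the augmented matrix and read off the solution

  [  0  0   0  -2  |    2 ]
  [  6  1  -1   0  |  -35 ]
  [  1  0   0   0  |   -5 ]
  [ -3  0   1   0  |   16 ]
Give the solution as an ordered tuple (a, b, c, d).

ρ1 <-> ρ2
ρ1 := 1/6·ρ1
ρ3 := ρ3 − ρ1
ρ4 := ρ4 + 3·ρ1
ρ2 <-> ρ3
ρ2 := -6·ρ2
ρ4 := ρ4 − 1/2·ρ2
ρ3 <-> ρ4
ρ4 := -1/2·ρ4
ρ2 := ρ2 + ρ3
ρ1 := ρ1 + 1/6·ρ3
ρ1 := ρ1 − 1/6·ρ2
Reading off the last column: a = -5, b = -4, c = 1, d = -1.

(-5, -4, 1, -1)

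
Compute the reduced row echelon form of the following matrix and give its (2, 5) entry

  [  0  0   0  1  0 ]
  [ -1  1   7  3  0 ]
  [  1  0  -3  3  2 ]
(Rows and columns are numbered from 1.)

2

ρ1 <=> ρ2
  [ -1  1   7  3  0 ]
  [  0  0   0  1  0 ]
  [  1  0  -3  3  2 ]
ρ1 → -1·ρ1
  [ 1  -1  -7  -3  0 ]
  [ 0   0   0   1  0 ]
  [ 1   0  -3   3  2 ]
ρ3 → ρ3 − ρ1
  [ 1  -1  -7  -3  0 ]
  [ 0   0   0   1  0 ]
  [ 0   1   4   6  2 ]
ρ2 <=> ρ3
  [ 1  -1  -7  -3  0 ]
  [ 0   1   4   6  2 ]
  [ 0   0   0   1  0 ]
ρ2 → ρ2 − 6·ρ3
  [ 1  -1  -7  -3  0 ]
  [ 0   1   4   0  2 ]
  [ 0   0   0   1  0 ]
ρ1 → ρ1 + 3·ρ3
  [ 1  -1  -7  0  0 ]
  [ 0   1   4  0  2 ]
  [ 0   0   0  1  0 ]
ρ1 → ρ1 + ρ2
  [ 1  0  -3  0  2 ]
  [ 0  1   4  0  2 ]
  [ 0  0   0  1  0 ]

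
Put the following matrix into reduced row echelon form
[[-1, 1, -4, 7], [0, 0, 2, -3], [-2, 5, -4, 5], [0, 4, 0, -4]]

R1 → -1·R1
R3 → R3 + 2·R1
R2 ↔ R3
R2 → 1/3·R2
R4 → R4 − 4·R2
R3 → 1/2·R3
R4 → R4 + 16/3·R3
R2 → R2 − 4/3·R3
R1 → R1 − 4·R3
R1 → R1 + R2

[[1, 0, 0, -2], [0, 1, 0, -1], [0, 0, 1, -3/2], [0, 0, 0, 0]]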